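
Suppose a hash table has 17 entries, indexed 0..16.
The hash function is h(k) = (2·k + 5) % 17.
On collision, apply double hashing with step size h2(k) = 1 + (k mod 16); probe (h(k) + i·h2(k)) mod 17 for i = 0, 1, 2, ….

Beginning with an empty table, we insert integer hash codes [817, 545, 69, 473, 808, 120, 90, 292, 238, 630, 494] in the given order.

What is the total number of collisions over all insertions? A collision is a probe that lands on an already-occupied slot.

817 hashes to 7; slot 7 is free → place at 7.
545 hashes to 7, h2=2; 7 taken → place at 9.
69 hashes to 7, h2=6; 7 taken → place at 13.
473 hashes to 16; slot 16 is free → place at 16.
808 hashes to 6; slot 6 is free → place at 6.
120 hashes to 7, h2=9; 7,16 taken → place at 8.
90 hashes to 15; slot 15 is free → place at 15.
292 hashes to 11; slot 11 is free → place at 11.
238 hashes to 5; slot 5 is free → place at 5.
630 hashes to 7, h2=7; 7 taken → place at 14.
494 hashes to 7, h2=15; 7,5 taken → place at 3.
Table: [., ., ., 494, ., 238, 808, 817, 120, 545, ., 292, ., 69, 630, 90, 473]

7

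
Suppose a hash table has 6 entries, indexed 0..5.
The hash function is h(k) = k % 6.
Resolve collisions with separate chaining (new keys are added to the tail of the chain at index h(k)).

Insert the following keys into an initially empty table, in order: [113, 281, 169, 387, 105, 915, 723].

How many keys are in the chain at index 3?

4

113 -> bucket 5
281 -> bucket 5 (collision)
169 -> bucket 1
387 -> bucket 3
105 -> bucket 3 (collision)
915 -> bucket 3 (collision)
723 -> bucket 3 (collision)
Final buckets:
0: .
1: 169
2: .
3: 387 -> 105 -> 915 -> 723
4: .
5: 113 -> 281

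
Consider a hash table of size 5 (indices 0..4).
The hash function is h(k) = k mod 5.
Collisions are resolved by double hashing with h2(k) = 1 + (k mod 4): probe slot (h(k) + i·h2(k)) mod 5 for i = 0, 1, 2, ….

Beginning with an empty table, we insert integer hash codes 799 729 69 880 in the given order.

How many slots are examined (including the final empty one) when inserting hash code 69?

3

799 hashes to 4; slot 4 is free → place at 4.
729 hashes to 4, h2=2; 4 taken → place at 1.
69 hashes to 4, h2=2; 4,1 taken → place at 3.
880 hashes to 0; slot 0 is free → place at 0.
Table: [880, 729, —, 69, 799]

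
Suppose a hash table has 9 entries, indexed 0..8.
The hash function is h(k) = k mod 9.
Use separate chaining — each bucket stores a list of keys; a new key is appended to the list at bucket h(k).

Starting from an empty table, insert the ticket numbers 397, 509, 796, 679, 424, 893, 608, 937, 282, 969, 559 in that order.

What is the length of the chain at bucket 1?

4

397 → bucket 1
509 → bucket 5
796 → bucket 4
679 → bucket 4 (collision)
424 → bucket 1 (collision)
893 → bucket 2
608 → bucket 5 (collision)
937 → bucket 1 (collision)
282 → bucket 3
969 → bucket 6
559 → bucket 1 (collision)
Final buckets:
0: _
1: 397 -> 424 -> 937 -> 559
2: 893
3: 282
4: 796 -> 679
5: 509 -> 608
6: 969
7: _
8: _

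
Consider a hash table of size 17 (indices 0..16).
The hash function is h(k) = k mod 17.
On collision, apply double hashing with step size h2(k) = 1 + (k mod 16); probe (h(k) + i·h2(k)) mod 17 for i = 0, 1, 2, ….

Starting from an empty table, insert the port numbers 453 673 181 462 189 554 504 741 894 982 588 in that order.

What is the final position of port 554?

4

Insert 453: h=11, slot 11 empty => index 11.
Insert 673: h=10, slot 10 empty => index 10.
Insert 181: h=11, h2=6, slot 11 occupied => index 0.
Insert 462: h=3, slot 3 empty => index 3.
Insert 189: h=2, slot 2 empty => index 2.
Insert 554: h=10, h2=11, slot 10 occupied => index 4.
Insert 504: h=11, h2=9, slots 11,3 occupied => index 12.
Insert 741: h=10, h2=6, slot 10 occupied => index 16.
Insert 894: h=10, h2=15, slot 10 occupied => index 8.
Insert 982: h=13, slot 13 empty => index 13.
Insert 588: h=10, h2=13, slot 10 occupied => index 6.
Table: [181, ∅, 189, 462, 554, ∅, 588, ∅, 894, ∅, 673, 453, 504, 982, ∅, ∅, 741]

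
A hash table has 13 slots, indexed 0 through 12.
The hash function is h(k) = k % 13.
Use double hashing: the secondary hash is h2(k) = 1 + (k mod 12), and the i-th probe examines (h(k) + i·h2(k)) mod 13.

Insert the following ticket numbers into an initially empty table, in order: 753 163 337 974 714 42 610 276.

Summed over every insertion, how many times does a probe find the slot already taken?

5

Insert 753: h=12, slot 12 empty -> index 12.
Insert 163: h=7, slot 7 empty -> index 7.
Insert 337: h=12, h2=2, slot 12 occupied -> index 1.
Insert 974: h=12, h2=3, slot 12 occupied -> index 2.
Insert 714: h=12, h2=7, slot 12 occupied -> index 6.
Insert 42: h=3, slot 3 empty -> index 3.
Insert 610: h=12, h2=11, slot 12 occupied -> index 10.
Insert 276: h=3, h2=1, slot 3 occupied -> index 4.
Table: [., 337, 974, 42, 276, ., 714, 163, ., ., 610, ., 753]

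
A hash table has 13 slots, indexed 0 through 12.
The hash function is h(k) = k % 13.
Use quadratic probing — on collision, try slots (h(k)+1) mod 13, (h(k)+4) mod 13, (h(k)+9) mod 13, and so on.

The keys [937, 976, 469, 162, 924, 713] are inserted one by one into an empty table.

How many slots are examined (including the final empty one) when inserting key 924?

937: h=1 → slot 1
976: h=1, probe 1,2 → slot 2
469: h=1, probe 1,2,5 → slot 5
162: h=6 → slot 6
924: h=1, probe 1,2,5,10 → slot 10
713: h=11 → slot 11
Table: [., 937, 976, ., ., 469, 162, ., ., ., 924, 713, .]

4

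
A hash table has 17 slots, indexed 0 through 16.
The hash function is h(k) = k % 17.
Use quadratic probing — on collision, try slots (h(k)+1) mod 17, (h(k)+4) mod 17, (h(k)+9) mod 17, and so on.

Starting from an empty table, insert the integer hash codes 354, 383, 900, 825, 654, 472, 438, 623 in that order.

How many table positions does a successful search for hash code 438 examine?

Insert 354: h=14, slot 14 empty => index 14.
Insert 383: h=9, slot 9 empty => index 9.
Insert 900: h=16, slot 16 empty => index 16.
Insert 825: h=9, slot 9 occupied => index 10.
Insert 654: h=8, slot 8 empty => index 8.
Insert 472: h=13, slot 13 empty => index 13.
Insert 438: h=13, slots 13,14 occupied => index 0.
Insert 623: h=11, slot 11 empty => index 11.
Table: [438, ., ., ., ., ., ., ., 654, 383, 825, 623, ., 472, 354, ., 900]
Lookup 438: h=13, probe 13,14,0 → found at 0.

3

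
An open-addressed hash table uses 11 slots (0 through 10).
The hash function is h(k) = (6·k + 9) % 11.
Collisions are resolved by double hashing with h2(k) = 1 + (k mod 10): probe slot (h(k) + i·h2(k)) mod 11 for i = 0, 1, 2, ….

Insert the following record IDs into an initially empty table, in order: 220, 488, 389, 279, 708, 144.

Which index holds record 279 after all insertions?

220 hashes to 9; slot 9 is free → place at 9.
488 hashes to 0; slot 0 is free → place at 0.
389 hashes to 0, h2=10; 0 taken → place at 10.
279 hashes to 0, h2=10; 0,10,9 taken → place at 8.
708 hashes to 0, h2=9; 0,9 taken → place at 7.
144 hashes to 4; slot 4 is free → place at 4.
Table: [488, -, -, -, 144, -, -, 708, 279, 220, 389]

8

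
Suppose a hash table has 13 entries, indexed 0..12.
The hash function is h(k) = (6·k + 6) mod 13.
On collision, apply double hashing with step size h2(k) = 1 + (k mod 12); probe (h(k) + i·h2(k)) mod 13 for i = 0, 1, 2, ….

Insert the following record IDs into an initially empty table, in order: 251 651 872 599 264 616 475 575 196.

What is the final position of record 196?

1

Insert 251: h=4, slot 4 empty → index 4.
Insert 651: h=12, slot 12 empty → index 12.
Insert 872: h=12, h2=9, slot 12 occupied → index 8.
Insert 599: h=12, h2=12, slot 12 occupied → index 11.
Insert 264: h=4, h2=1, slot 4 occupied → index 5.
Insert 616: h=10, slot 10 empty → index 10.
Insert 475: h=9, slot 9 empty → index 9.
Insert 575: h=11, h2=12, slots 11,10,9,8 occupied → index 7.
Insert 196: h=12, h2=5, slots 12,4,9 occupied → index 1.
Table: [∅, 196, ∅, ∅, 251, 264, ∅, 575, 872, 475, 616, 599, 651]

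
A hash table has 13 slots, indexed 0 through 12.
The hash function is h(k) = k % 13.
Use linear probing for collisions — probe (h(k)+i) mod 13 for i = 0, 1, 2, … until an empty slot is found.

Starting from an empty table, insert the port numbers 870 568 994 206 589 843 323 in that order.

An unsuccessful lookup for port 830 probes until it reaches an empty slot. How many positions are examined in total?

870 hashes to 12; slot 12 is free -> place at 12.
568 hashes to 9; slot 9 is free -> place at 9.
994 hashes to 6; slot 6 is free -> place at 6.
206 hashes to 11; slot 11 is free -> place at 11.
589 hashes to 4; slot 4 is free -> place at 4.
843 hashes to 11; 11,12 taken -> place at 0.
323 hashes to 11; 11,12,0 taken -> place at 1.
Table: [843, 323, ., ., 589, ., 994, ., ., 568, ., 206, 870]
Lookup 830: h=11, probe 11,12,0,1,2 → slot 2 empty, not found.

5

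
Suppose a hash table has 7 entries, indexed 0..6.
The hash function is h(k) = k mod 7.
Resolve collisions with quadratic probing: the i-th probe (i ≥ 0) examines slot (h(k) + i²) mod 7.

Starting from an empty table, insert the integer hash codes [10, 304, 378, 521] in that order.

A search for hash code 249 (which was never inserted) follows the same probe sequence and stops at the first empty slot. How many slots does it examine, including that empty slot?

Insert 10: h=3, slot 3 empty -> index 3.
Insert 304: h=3, slot 3 occupied -> index 4.
Insert 378: h=0, slot 0 empty -> index 0.
Insert 521: h=3, slots 3,4,0 occupied -> index 5.
Table: [378, -, -, 10, 304, 521, -]
Lookup 249: h=4, probe 4,5,1 → slot 1 empty, not found.

3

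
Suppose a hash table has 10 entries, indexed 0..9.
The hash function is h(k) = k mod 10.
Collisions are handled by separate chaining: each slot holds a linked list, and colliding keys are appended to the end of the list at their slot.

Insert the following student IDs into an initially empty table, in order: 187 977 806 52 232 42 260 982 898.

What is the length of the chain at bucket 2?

4

Insert 187: h=7, bucket 7 empty → new chain.
Insert 977: h=7, bucket 7 nonempty → append to chain.
Insert 806: h=6, bucket 6 empty → new chain.
Insert 52: h=2, bucket 2 empty → new chain.
Insert 232: h=2, bucket 2 nonempty → append to chain.
Insert 42: h=2, bucket 2 nonempty → append to chain.
Insert 260: h=0, bucket 0 empty → new chain.
Insert 982: h=2, bucket 2 nonempty → append to chain.
Insert 898: h=8, bucket 8 empty → new chain.
Final buckets:
0: 260
1: -
2: 52 -> 232 -> 42 -> 982
3: -
4: -
5: -
6: 806
7: 187 -> 977
8: 898
9: -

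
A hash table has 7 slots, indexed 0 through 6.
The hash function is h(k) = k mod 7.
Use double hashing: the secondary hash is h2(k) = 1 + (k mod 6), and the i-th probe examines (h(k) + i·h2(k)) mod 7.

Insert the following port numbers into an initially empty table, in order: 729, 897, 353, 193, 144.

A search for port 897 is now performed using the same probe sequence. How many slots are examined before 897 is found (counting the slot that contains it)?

Insert 729: h=1, slot 1 empty -> index 1.
Insert 897: h=1, h2=4, slot 1 occupied -> index 5.
Insert 353: h=3, slot 3 empty -> index 3.
Insert 193: h=4, slot 4 empty -> index 4.
Insert 144: h=4, h2=1, slots 4,5 occupied -> index 6.
Table: [., 729, ., 353, 193, 897, 144]
Lookup 897: h=1, h2=4, probe 1,5 → found at 5.

2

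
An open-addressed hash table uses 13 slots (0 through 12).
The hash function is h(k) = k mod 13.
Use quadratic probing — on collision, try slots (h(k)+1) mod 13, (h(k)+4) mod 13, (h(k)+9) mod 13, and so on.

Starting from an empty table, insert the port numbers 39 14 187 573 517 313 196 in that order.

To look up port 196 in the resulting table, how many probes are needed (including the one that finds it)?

39 hashes to 0; slot 0 is free → place at 0.
14 hashes to 1; slot 1 is free → place at 1.
187 hashes to 5; slot 5 is free → place at 5.
573 hashes to 1; 1 taken → place at 2.
517 hashes to 10; slot 10 is free → place at 10.
313 hashes to 1; 1,2,5,10 taken → place at 4.
196 hashes to 1; 1,2,5,10,4,0 taken → place at 11.
Table: [39, 14, 573, —, 313, 187, —, —, —, —, 517, 196, —]
Lookup 196: h=1, probe 1,2,5,10,4,0,11 → found at 11.

7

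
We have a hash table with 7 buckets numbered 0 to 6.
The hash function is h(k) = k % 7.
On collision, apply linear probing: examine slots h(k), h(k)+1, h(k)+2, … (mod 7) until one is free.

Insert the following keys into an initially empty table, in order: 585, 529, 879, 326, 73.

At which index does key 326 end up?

0

585: h=4 => slot 4
529: h=4, probe 4,5 => slot 5
879: h=4, probe 4,5,6 => slot 6
326: h=4, probe 4,5,6,0 => slot 0
73: h=3 => slot 3
Table: [326, _, _, 73, 585, 529, 879]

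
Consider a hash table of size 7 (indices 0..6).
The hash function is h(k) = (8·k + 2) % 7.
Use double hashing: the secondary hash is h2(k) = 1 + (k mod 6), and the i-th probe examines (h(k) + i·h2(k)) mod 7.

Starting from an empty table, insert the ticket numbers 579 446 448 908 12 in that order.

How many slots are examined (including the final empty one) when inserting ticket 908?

Insert 579: h=0, slot 0 empty => index 0.
Insert 446: h=0, h2=3, slot 0 occupied => index 3.
Insert 448: h=2, slot 2 empty => index 2.
Insert 908: h=0, h2=3, slots 0,3 occupied => index 6.
Insert 12: h=0, h2=1, slot 0 occupied => index 1.
Table: [579, 12, 448, 446, ., ., 908]

3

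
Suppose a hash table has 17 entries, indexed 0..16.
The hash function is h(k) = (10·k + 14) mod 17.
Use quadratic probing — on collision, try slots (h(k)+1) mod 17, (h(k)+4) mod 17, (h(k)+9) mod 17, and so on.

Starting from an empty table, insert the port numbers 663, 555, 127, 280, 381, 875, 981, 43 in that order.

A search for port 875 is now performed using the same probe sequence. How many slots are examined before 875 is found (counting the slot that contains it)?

Insert 663: h=14, slot 14 empty => index 14.
Insert 555: h=5, slot 5 empty => index 5.
Insert 127: h=9, slot 9 empty => index 9.
Insert 280: h=9, slot 9 occupied => index 10.
Insert 381: h=16, slot 16 empty => index 16.
Insert 875: h=9, slots 9,10 occupied => index 13.
Insert 981: h=15, slot 15 empty => index 15.
Insert 43: h=2, slot 2 empty => index 2.
Table: [—, —, 43, —, —, 555, —, —, —, 127, 280, —, —, 875, 663, 981, 381]
Lookup 875: h=9, probe 9,10,13 → found at 13.

3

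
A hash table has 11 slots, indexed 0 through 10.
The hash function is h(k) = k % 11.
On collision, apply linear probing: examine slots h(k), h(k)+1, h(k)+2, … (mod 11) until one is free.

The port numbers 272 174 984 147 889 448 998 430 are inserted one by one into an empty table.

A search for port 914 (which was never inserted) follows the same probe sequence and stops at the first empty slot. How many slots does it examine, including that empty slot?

3

272: h=8 => slot 8
174: h=9 => slot 9
984: h=5 => slot 5
147: h=4 => slot 4
889: h=9, probe 9,10 => slot 10
448: h=8, probe 8,9,10,0 => slot 0
998: h=8, probe 8,9,10,0,1 => slot 1
430: h=1, probe 1,2 => slot 2
Table: [448, 998, 430, —, 147, 984, —, —, 272, 174, 889]
Lookup 914: h=1, probe 1,2,3 → slot 3 empty, not found.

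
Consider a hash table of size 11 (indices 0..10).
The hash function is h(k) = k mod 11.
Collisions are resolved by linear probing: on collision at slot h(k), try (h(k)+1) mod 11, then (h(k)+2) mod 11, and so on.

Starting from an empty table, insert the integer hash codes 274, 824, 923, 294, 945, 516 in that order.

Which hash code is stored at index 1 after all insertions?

923

274 hashes to 10; slot 10 is free -> place at 10.
824 hashes to 10; 10 taken -> place at 0.
923 hashes to 10; 10,0 taken -> place at 1.
294 hashes to 8; slot 8 is free -> place at 8.
945 hashes to 10; 10,0,1 taken -> place at 2.
516 hashes to 10; 10,0,1,2 taken -> place at 3.
Table: [824, 923, 945, 516, —, —, —, —, 294, —, 274]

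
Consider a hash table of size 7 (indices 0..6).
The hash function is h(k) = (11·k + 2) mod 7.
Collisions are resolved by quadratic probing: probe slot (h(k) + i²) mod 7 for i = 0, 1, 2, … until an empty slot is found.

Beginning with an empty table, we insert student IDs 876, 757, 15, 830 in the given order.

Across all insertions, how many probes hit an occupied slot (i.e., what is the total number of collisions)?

3

876: h=6 → slot 6
757: h=6, probe 6,0 → slot 0
15: h=6, probe 6,0,3 → slot 3
830: h=4 → slot 4
Table: [757, ∅, ∅, 15, 830, ∅, 876]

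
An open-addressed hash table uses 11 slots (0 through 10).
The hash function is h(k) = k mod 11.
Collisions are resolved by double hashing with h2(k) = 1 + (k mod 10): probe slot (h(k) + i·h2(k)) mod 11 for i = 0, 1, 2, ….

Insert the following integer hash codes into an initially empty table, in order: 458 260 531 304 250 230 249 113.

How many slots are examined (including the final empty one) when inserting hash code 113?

3

Insert 458: h=7, slot 7 empty → index 7.
Insert 260: h=7, h2=1, slot 7 occupied → index 8.
Insert 531: h=3, slot 3 empty → index 3.
Insert 304: h=7, h2=5, slot 7 occupied → index 1.
Insert 250: h=8, h2=1, slot 8 occupied → index 9.
Insert 230: h=10, slot 10 empty → index 10.
Insert 249: h=7, h2=10, slot 7 occupied → index 6.
Insert 113: h=3, h2=4, slots 3,7 occupied → index 0.
Table: [113, 304, ., 531, ., ., 249, 458, 260, 250, 230]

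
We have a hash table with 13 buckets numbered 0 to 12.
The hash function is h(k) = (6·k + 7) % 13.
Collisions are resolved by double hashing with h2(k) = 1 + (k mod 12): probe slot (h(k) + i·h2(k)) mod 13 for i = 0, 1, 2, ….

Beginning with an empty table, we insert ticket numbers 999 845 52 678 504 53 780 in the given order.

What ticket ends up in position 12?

999 hashes to 8; slot 8 is free → place at 8.
845 hashes to 7; slot 7 is free → place at 7.
52 hashes to 7, h2=5; 7 taken → place at 12.
678 hashes to 6; slot 6 is free → place at 6.
504 hashes to 2; slot 2 is free → place at 2.
53 hashes to 0; slot 0 is free → place at 0.
780 hashes to 7, h2=1; 7,8 taken → place at 9.
Table: [53, ∅, 504, ∅, ∅, ∅, 678, 845, 999, 780, ∅, ∅, 52]

52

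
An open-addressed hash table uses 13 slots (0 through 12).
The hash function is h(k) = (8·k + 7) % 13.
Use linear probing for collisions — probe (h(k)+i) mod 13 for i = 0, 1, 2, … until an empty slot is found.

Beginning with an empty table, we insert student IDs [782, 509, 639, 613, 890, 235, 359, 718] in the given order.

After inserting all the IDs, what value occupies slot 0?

613

Insert 782: h=10, slot 10 empty → index 10.
Insert 509: h=10, slot 10 occupied → index 11.
Insert 639: h=10, slots 10,11 occupied → index 12.
Insert 613: h=10, slots 10,11,12 occupied → index 0.
Insert 890: h=3, slot 3 empty → index 3.
Insert 235: h=2, slot 2 empty → index 2.
Insert 359: h=6, slot 6 empty → index 6.
Insert 718: h=5, slot 5 empty → index 5.
Table: [613, -, 235, 890, -, 718, 359, -, -, -, 782, 509, 639]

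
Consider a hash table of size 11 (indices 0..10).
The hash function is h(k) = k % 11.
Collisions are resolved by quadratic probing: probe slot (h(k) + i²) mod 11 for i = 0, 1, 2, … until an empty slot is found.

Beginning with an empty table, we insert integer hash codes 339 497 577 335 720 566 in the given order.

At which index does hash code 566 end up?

339: h=9 -> slot 9
497: h=2 -> slot 2
577: h=5 -> slot 5
335: h=5, probe 5,6 -> slot 6
720: h=5, probe 5,6,9,3 -> slot 3
566: h=5, probe 5,6,9,3,10 -> slot 10
Table: [-, -, 497, 720, -, 577, 335, -, -, 339, 566]

10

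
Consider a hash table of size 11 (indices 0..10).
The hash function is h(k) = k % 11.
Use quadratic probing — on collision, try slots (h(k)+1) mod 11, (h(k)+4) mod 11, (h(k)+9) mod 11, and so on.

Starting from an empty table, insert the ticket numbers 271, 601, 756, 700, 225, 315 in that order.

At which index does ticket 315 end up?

271 hashes to 7; slot 7 is free => place at 7.
601 hashes to 7; 7 taken => place at 8.
756 hashes to 8; 8 taken => place at 9.
700 hashes to 7; 7,8 taken => place at 0.
225 hashes to 5; slot 5 is free => place at 5.
315 hashes to 7; 7,8,0,5 taken => place at 1.
Table: [700, 315, ∅, ∅, ∅, 225, ∅, 271, 601, 756, ∅]

1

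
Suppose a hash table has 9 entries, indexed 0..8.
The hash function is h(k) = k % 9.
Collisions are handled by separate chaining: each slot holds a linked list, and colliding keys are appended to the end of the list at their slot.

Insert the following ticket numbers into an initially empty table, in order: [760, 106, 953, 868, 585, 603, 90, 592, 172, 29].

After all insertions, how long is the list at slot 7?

2

760 → bucket 4
106 → bucket 7
953 → bucket 8
868 → bucket 4 (collision)
585 → bucket 0
603 → bucket 0 (collision)
90 → bucket 0 (collision)
592 → bucket 7 (collision)
172 → bucket 1
29 → bucket 2
Final buckets:
0: 585 -> 603 -> 90
1: 172
2: 29
3: ∅
4: 760 -> 868
5: ∅
6: ∅
7: 106 -> 592
8: 953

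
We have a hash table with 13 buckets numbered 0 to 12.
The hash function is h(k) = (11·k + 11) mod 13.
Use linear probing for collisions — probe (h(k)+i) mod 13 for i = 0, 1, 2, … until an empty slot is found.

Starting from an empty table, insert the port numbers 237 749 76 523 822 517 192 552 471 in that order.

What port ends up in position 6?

237 hashes to 5; slot 5 is free => place at 5.
749 hashes to 8; slot 8 is free => place at 8.
76 hashes to 2; slot 2 is free => place at 2.
523 hashes to 5; 5 taken => place at 6.
822 hashes to 5; 5,6 taken => place at 7.
517 hashes to 4; slot 4 is free => place at 4.
192 hashes to 4; 4,5,6,7,8 taken => place at 9.
552 hashes to 12; slot 12 is free => place at 12.
471 hashes to 5; 5,6,7,8,9 taken => place at 10.
Table: [_, _, 76, _, 517, 237, 523, 822, 749, 192, 471, _, 552]

523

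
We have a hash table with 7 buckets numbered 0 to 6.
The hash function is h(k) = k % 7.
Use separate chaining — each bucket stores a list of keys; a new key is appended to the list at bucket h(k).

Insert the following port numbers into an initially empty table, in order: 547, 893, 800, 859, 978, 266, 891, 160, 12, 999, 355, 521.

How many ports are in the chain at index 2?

547 → bucket 1
893 → bucket 4
800 → bucket 2
859 → bucket 5
978 → bucket 5 (collision)
266 → bucket 0
891 → bucket 2 (collision)
160 → bucket 6
12 → bucket 5 (collision)
999 → bucket 5 (collision)
355 → bucket 5 (collision)
521 → bucket 3
Final buckets:
0: 266
1: 547
2: 800 -> 891
3: 521
4: 893
5: 859 -> 978 -> 12 -> 999 -> 355
6: 160

2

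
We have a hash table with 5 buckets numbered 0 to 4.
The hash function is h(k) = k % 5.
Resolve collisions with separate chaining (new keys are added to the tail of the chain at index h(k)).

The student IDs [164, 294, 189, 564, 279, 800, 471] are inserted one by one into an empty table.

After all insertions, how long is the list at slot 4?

164 → bucket 4
294 → bucket 4 (collision)
189 → bucket 4 (collision)
564 → bucket 4 (collision)
279 → bucket 4 (collision)
800 → bucket 0
471 → bucket 1
Final buckets:
0: 800
1: 471
2: ∅
3: ∅
4: 164 -> 294 -> 189 -> 564 -> 279

5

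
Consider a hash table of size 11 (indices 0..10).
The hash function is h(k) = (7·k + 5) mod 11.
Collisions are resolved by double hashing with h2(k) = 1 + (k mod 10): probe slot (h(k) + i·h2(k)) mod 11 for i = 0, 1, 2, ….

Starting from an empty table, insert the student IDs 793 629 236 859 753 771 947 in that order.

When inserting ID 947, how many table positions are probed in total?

2

793 hashes to 1; slot 1 is free → place at 1.
629 hashes to 8; slot 8 is free → place at 8.
236 hashes to 7; slot 7 is free → place at 7.
859 hashes to 1, h2=10; 1 taken → place at 0.
753 hashes to 7, h2=4; 7,0 taken → place at 4.
771 hashes to 1, h2=2; 1 taken → place at 3.
947 hashes to 1, h2=8; 1 taken → place at 9.
Table: [859, 793, -, 771, 753, -, -, 236, 629, 947, -]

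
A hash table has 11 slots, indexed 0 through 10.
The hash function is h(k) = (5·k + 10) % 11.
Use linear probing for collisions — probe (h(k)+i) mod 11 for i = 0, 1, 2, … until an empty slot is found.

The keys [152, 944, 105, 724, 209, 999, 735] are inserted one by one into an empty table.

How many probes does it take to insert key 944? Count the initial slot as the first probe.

Insert 152: h=0, slot 0 empty -> index 0.
Insert 944: h=0, slot 0 occupied -> index 1.
Insert 105: h=7, slot 7 empty -> index 7.
Insert 724: h=0, slots 0,1 occupied -> index 2.
Insert 209: h=10, slot 10 empty -> index 10.
Insert 999: h=0, slots 0,1,2 occupied -> index 3.
Insert 735: h=0, slots 0,1,2,3 occupied -> index 4.
Table: [152, 944, 724, 999, 735, ∅, ∅, 105, ∅, ∅, 209]

2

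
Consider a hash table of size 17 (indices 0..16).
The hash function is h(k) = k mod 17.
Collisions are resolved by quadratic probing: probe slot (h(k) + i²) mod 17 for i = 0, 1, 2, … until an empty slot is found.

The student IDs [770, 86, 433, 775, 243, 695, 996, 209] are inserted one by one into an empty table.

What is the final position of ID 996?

Insert 770: h=5, slot 5 empty => index 5.
Insert 86: h=1, slot 1 empty => index 1.
Insert 433: h=8, slot 8 empty => index 8.
Insert 775: h=10, slot 10 empty => index 10.
Insert 243: h=5, slot 5 occupied => index 6.
Insert 695: h=15, slot 15 empty => index 15.
Insert 996: h=10, slot 10 occupied => index 11.
Insert 209: h=5, slots 5,6 occupied => index 9.
Table: [—, 86, —, —, —, 770, 243, —, 433, 209, 775, 996, —, —, —, 695, —]

11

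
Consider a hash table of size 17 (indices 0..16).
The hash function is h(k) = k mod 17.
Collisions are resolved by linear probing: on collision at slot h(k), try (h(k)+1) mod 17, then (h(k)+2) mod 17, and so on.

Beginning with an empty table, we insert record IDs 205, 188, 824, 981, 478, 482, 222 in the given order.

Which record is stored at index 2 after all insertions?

188

205 hashes to 1; slot 1 is free → place at 1.
188 hashes to 1; 1 taken → place at 2.
824 hashes to 8; slot 8 is free → place at 8.
981 hashes to 12; slot 12 is free → place at 12.
478 hashes to 2; 2 taken → place at 3.
482 hashes to 6; slot 6 is free → place at 6.
222 hashes to 1; 1,2,3 taken → place at 4.
Table: [—, 205, 188, 478, 222, —, 482, —, 824, —, —, —, 981, —, —, —, —]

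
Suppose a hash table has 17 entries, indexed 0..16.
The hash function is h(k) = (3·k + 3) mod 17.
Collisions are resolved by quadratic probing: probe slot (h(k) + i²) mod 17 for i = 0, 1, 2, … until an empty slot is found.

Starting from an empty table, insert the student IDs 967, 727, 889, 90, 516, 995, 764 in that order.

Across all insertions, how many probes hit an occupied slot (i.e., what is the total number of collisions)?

967 hashes to 14; slot 14 is free → place at 14.
727 hashes to 8; slot 8 is free → place at 8.
889 hashes to 1; slot 1 is free → place at 1.
90 hashes to 1; 1 taken → place at 2.
516 hashes to 4; slot 4 is free → place at 4.
995 hashes to 13; slot 13 is free → place at 13.
764 hashes to 0; slot 0 is free → place at 0.
Table: [764, 889, 90, —, 516, —, —, —, 727, —, —, —, —, 995, 967, —, —]

1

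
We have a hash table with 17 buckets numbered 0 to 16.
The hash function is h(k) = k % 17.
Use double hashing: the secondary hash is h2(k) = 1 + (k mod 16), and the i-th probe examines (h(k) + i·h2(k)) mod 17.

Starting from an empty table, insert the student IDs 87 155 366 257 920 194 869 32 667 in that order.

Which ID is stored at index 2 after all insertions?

87

87 hashes to 2; slot 2 is free -> place at 2.
155 hashes to 2, h2=12; 2 taken -> place at 14.
366 hashes to 9; slot 9 is free -> place at 9.
257 hashes to 2, h2=2; 2 taken -> place at 4.
920 hashes to 2, h2=9; 2 taken -> place at 11.
194 hashes to 7; slot 7 is free -> place at 7.
869 hashes to 2, h2=6; 2 taken -> place at 8.
32 hashes to 15; slot 15 is free -> place at 15.
667 hashes to 4, h2=12; 4 taken -> place at 16.
Table: [—, —, 87, —, 257, —, —, 194, 869, 366, —, 920, —, —, 155, 32, 667]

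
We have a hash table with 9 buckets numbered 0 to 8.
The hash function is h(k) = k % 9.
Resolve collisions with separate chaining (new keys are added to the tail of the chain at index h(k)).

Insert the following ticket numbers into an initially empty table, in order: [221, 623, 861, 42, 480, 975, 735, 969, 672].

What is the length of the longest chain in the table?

5

221 → bucket 5
623 → bucket 2
861 → bucket 6
42 → bucket 6 (collision)
480 → bucket 3
975 → bucket 3 (collision)
735 → bucket 6 (collision)
969 → bucket 6 (collision)
672 → bucket 6 (collision)
Final buckets:
0: ∅
1: ∅
2: 623
3: 480 -> 975
4: ∅
5: 221
6: 861 -> 42 -> 735 -> 969 -> 672
7: ∅
8: ∅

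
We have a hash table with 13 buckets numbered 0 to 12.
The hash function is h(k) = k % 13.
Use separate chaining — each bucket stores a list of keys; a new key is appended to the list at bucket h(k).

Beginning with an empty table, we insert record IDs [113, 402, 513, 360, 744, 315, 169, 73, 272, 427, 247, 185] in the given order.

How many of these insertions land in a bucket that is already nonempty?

113 → bucket 9
402 → bucket 12
513 → bucket 6
360 → bucket 9 (collision)
744 → bucket 3
315 → bucket 3 (collision)
169 → bucket 0
73 → bucket 8
272 → bucket 12 (collision)
427 → bucket 11
247 → bucket 0 (collision)
185 → bucket 3 (collision)
Final buckets:
0: 169 -> 247
1: .
2: .
3: 744 -> 315 -> 185
4: .
5: .
6: 513
7: .
8: 73
9: 113 -> 360
10: .
11: 427
12: 402 -> 272

5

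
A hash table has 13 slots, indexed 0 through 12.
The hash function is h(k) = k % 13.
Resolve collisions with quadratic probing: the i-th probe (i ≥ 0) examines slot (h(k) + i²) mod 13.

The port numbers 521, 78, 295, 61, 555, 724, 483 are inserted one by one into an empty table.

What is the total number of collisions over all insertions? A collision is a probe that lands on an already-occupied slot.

521: h=1 → slot 1
78: h=0 → slot 0
295: h=9 → slot 9
61: h=9, probe 9,10 → slot 10
555: h=9, probe 9,10,0,5 → slot 5
724: h=9, probe 9,10,0,5,12 → slot 12
483: h=2 → slot 2
Table: [78, 521, 483, ., ., 555, ., ., ., 295, 61, ., 724]

8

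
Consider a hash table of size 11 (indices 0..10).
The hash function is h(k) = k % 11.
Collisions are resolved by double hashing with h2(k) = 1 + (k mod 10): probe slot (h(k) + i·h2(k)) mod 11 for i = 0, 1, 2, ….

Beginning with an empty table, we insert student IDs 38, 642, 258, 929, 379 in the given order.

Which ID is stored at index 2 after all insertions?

929

38: h=5 => slot 5
642: h=4 => slot 4
258: h=5, h2=9, probe 5,3 => slot 3
929: h=5, h2=10, probe 5,4,3,2 => slot 2
379: h=5, h2=10, probe 5,4,3,2,1 => slot 1
Table: [∅, 379, 929, 258, 642, 38, ∅, ∅, ∅, ∅, ∅]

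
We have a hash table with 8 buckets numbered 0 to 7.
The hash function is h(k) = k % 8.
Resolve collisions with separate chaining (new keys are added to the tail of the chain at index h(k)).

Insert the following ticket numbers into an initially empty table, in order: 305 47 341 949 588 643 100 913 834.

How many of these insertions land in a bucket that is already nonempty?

Insert 305: h=1, bucket 1 empty → new chain.
Insert 47: h=7, bucket 7 empty → new chain.
Insert 341: h=5, bucket 5 empty → new chain.
Insert 949: h=5, bucket 5 nonempty → append to chain.
Insert 588: h=4, bucket 4 empty → new chain.
Insert 643: h=3, bucket 3 empty → new chain.
Insert 100: h=4, bucket 4 nonempty → append to chain.
Insert 913: h=1, bucket 1 nonempty → append to chain.
Insert 834: h=2, bucket 2 empty → new chain.
Final buckets:
0: -
1: 305 -> 913
2: 834
3: 643
4: 588 -> 100
5: 341 -> 949
6: -
7: 47

3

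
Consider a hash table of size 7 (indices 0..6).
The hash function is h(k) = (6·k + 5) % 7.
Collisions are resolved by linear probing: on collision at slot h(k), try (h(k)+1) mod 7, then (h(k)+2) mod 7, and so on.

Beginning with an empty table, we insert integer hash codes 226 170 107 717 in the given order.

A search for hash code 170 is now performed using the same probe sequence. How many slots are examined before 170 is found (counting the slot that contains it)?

226 hashes to 3; slot 3 is free → place at 3.
170 hashes to 3; 3 taken → place at 4.
107 hashes to 3; 3,4 taken → place at 5.
717 hashes to 2; slot 2 is free → place at 2.
Table: [_, _, 717, 226, 170, 107, _]
Lookup 170: h=3, probe 3,4 → found at 4.

2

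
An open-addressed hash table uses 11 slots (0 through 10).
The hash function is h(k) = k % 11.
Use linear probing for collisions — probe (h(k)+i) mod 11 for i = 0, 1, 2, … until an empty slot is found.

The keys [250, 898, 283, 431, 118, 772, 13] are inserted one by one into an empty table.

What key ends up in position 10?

Insert 250: h=8, slot 8 empty => index 8.
Insert 898: h=7, slot 7 empty => index 7.
Insert 283: h=8, slot 8 occupied => index 9.
Insert 431: h=2, slot 2 empty => index 2.
Insert 118: h=8, slots 8,9 occupied => index 10.
Insert 772: h=2, slot 2 occupied => index 3.
Insert 13: h=2, slots 2,3 occupied => index 4.
Table: [., ., 431, 772, 13, ., ., 898, 250, 283, 118]

118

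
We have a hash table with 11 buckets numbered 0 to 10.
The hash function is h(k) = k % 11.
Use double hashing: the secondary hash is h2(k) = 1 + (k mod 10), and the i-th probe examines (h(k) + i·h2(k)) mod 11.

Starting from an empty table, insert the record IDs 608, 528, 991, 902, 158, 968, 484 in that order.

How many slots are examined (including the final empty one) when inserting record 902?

3

Insert 608: h=3, slot 3 empty -> index 3.
Insert 528: h=0, slot 0 empty -> index 0.
Insert 991: h=1, slot 1 empty -> index 1.
Insert 902: h=0, h2=3, slots 0,3 occupied -> index 6.
Insert 158: h=4, slot 4 empty -> index 4.
Insert 968: h=0, h2=9, slot 0 occupied -> index 9.
Insert 484: h=0, h2=5, slot 0 occupied -> index 5.
Table: [528, 991, ∅, 608, 158, 484, 902, ∅, ∅, 968, ∅]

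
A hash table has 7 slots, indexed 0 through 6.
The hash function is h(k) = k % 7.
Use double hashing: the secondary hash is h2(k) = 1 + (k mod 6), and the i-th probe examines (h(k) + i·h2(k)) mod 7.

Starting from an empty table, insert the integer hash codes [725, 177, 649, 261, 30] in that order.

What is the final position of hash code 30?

725 hashes to 4; slot 4 is free → place at 4.
177 hashes to 2; slot 2 is free → place at 2.
649 hashes to 5; slot 5 is free → place at 5.
261 hashes to 2, h2=4; 2 taken → place at 6.
30 hashes to 2, h2=1; 2 taken → place at 3.
Table: [—, —, 177, 30, 725, 649, 261]

3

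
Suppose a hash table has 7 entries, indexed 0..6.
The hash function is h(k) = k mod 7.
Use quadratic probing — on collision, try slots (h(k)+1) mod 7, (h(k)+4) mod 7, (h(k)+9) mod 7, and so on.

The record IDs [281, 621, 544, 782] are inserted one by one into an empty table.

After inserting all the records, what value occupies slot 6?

Insert 281: h=1, slot 1 empty => index 1.
Insert 621: h=5, slot 5 empty => index 5.
Insert 544: h=5, slot 5 occupied => index 6.
Insert 782: h=5, slots 5,6 occupied => index 2.
Table: [-, 281, 782, -, -, 621, 544]

544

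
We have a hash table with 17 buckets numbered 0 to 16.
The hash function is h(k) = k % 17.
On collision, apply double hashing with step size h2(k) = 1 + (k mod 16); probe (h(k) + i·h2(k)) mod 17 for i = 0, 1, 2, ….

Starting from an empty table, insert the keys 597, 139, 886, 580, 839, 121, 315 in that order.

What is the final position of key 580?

7

597 hashes to 2; slot 2 is free => place at 2.
139 hashes to 3; slot 3 is free => place at 3.
886 hashes to 2, h2=7; 2 taken => place at 9.
580 hashes to 2, h2=5; 2 taken => place at 7.
839 hashes to 6; slot 6 is free => place at 6.
121 hashes to 2, h2=10; 2 taken => place at 12.
315 hashes to 9, h2=12; 9 taken => place at 4.
Table: [., ., 597, 139, 315, ., 839, 580, ., 886, ., ., 121, ., ., ., .]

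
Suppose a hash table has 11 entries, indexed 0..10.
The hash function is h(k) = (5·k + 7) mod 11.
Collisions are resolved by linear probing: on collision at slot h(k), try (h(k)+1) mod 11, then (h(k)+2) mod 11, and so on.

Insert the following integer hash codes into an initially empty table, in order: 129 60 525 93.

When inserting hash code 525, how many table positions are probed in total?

2

Insert 129: h=3, slot 3 empty → index 3.
Insert 60: h=10, slot 10 empty → index 10.
Insert 525: h=3, slot 3 occupied → index 4.
Insert 93: h=10, slot 10 occupied → index 0.
Table: [93, ., ., 129, 525, ., ., ., ., ., 60]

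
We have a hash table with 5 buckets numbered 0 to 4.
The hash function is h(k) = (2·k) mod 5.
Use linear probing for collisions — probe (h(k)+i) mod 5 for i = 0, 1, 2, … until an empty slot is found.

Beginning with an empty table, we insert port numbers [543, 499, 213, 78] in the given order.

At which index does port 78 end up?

4

Insert 543: h=1, slot 1 empty => index 1.
Insert 499: h=3, slot 3 empty => index 3.
Insert 213: h=1, slot 1 occupied => index 2.
Insert 78: h=1, slots 1,2,3 occupied => index 4.
Table: [-, 543, 213, 499, 78]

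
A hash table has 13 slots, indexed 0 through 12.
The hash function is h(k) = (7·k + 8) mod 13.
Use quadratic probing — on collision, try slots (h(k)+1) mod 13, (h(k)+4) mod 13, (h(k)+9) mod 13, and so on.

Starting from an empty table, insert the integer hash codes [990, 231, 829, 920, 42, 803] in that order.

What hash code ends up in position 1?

990: h=9 → slot 9
231: h=0 → slot 0
829: h=0, probe 0,1 → slot 1
920: h=0, probe 0,1,4 → slot 4
42: h=3 → slot 3
803: h=0, probe 0,1,4,9,3,12 → slot 12
Table: [231, 829, ∅, 42, 920, ∅, ∅, ∅, ∅, 990, ∅, ∅, 803]

829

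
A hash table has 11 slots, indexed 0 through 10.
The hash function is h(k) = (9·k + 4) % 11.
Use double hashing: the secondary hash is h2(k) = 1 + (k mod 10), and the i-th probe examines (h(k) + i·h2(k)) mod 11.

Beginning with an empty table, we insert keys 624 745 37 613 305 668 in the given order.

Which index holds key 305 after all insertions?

0

624: h=10 → slot 10
745: h=10, h2=6, probe 10,5 → slot 5
37: h=7 → slot 7
613: h=10, h2=4, probe 10,3 → slot 3
305: h=10, h2=6, probe 10,5,0 → slot 0
668: h=10, h2=9, probe 10,8 → slot 8
Table: [305, ., ., 613, ., 745, ., 37, 668, ., 624]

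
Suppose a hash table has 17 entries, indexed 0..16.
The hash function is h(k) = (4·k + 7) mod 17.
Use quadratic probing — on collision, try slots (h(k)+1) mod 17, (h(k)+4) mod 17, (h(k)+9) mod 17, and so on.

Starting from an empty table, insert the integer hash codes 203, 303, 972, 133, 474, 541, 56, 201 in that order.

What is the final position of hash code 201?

11

Insert 203: h=3, slot 3 empty → index 3.
Insert 303: h=12, slot 12 empty → index 12.
Insert 972: h=2, slot 2 empty → index 2.
Insert 133: h=12, slot 12 occupied → index 13.
Insert 474: h=16, slot 16 empty → index 16.
Insert 541: h=12, slots 12,13,16 occupied → index 4.
Insert 56: h=10, slot 10 empty → index 10.
Insert 201: h=12, slots 12,13,16,4 occupied → index 11.
Table: [—, —, 972, 203, 541, —, —, —, —, —, 56, 201, 303, 133, —, —, 474]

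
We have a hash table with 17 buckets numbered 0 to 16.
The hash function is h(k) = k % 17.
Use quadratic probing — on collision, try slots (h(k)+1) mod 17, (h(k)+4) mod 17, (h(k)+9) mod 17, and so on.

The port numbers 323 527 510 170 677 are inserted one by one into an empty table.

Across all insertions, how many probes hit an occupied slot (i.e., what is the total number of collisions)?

6

Insert 323: h=0, slot 0 empty -> index 0.
Insert 527: h=0, slot 0 occupied -> index 1.
Insert 510: h=0, slots 0,1 occupied -> index 4.
Insert 170: h=0, slots 0,1,4 occupied -> index 9.
Insert 677: h=14, slot 14 empty -> index 14.
Table: [323, 527, _, _, 510, _, _, _, _, 170, _, _, _, _, 677, _, _]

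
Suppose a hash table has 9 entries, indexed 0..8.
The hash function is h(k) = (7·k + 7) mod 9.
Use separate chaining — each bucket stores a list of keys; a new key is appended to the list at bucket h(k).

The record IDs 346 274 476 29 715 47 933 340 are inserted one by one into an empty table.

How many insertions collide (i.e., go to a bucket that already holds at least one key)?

3

346 -> bucket 8
274 -> bucket 8 (collision)
476 -> bucket 0
29 -> bucket 3
715 -> bucket 8 (collision)
47 -> bucket 3 (collision)
933 -> bucket 4
340 -> bucket 2
Final buckets:
0: 476
1: ∅
2: 340
3: 29 -> 47
4: 933
5: ∅
6: ∅
7: ∅
8: 346 -> 274 -> 715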